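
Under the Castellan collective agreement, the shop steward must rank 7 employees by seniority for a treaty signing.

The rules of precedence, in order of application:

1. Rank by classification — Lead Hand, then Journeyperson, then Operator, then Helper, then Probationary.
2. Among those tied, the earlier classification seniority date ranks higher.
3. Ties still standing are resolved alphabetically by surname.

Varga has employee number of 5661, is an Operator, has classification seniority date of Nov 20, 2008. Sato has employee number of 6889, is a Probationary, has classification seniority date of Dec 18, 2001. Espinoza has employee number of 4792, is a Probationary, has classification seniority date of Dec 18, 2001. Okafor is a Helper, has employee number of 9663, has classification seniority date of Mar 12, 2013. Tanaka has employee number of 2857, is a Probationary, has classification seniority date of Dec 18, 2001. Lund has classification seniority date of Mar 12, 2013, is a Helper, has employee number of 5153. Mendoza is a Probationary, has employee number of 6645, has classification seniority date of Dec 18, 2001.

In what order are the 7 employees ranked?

Varga, Lund, Okafor, Espinoza, Mendoza, Sato, Tanaka

By classification: Varga (Operator); then Lund and Okafor (Helper); then Espinoza, Mendoza, Sato and Tanaka (Probationary).
Lund and Okafor both have classification seniority date Mar 12, 2013, so the next rule applies.
Among Lund and Okafor, alphabetically by surname: Lund before Okafor.
Espinoza, Mendoza, Sato and Tanaka all have classification seniority date Dec 18, 2001, so the next rule applies.
Among Espinoza, Mendoza, Sato and Tanaka, alphabetically by surname: Espinoza before Mendoza before Sato before Tanaka.
Full order: Varga, Lund, Okafor, Espinoza, Mendoza, Sato, Tanaka.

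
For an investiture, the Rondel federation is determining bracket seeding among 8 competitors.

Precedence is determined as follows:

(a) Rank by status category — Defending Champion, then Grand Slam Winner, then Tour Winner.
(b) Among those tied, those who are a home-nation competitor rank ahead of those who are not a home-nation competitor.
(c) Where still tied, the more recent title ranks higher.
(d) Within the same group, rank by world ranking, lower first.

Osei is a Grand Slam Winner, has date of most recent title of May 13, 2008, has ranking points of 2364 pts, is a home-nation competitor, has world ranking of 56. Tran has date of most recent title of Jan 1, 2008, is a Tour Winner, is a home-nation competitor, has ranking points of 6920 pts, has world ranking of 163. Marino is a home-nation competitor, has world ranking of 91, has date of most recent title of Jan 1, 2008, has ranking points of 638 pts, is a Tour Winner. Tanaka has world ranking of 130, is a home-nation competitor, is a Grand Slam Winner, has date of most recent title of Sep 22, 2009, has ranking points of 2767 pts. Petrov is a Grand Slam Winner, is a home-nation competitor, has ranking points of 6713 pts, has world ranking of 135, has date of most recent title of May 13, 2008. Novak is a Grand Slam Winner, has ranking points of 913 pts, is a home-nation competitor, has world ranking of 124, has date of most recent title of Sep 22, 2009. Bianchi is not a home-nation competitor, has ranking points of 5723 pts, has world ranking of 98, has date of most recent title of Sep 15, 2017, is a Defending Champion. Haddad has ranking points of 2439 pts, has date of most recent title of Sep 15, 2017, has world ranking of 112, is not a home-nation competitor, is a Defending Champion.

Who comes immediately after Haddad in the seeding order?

By status category: Bianchi and Haddad (Defending Champion); then Novak, Tanaka, Osei and Petrov (Grand Slam Winner); then Marino and Tran (Tour Winner).
Bianchi and Haddad are each not a home-nation competitor, so the next rule applies.
Bianchi and Haddad both have date of most recent title Sep 15, 2017, so the next rule applies.
Among Bianchi and Haddad, by world ranking (lower first): Bianchi (98) before Haddad (112).
Novak, Tanaka, Osei and Petrov are each a home-nation competitor, so the next rule applies.
Among Novak, Tanaka, Osei and Petrov, by date of most recent title (later first): Novak and Tanaka (Sep 22, 2009) before Osei and Petrov (May 13, 2008).
Among Novak and Tanaka, by world ranking (lower first): Novak (124) before Tanaka (130).
Among Osei and Petrov, by world ranking (lower first): Osei (56) before Petrov (135).
Marino and Tran are each a home-nation competitor, so the next rule applies.
Marino and Tran both have date of most recent title Jan 1, 2008, so the next rule applies.
Among Marino and Tran, by world ranking (lower first): Marino (91) before Tran (163).
Order: Bianchi, Haddad, Novak, Tanaka, Osei, Petrov, Marino, Tran.

Novak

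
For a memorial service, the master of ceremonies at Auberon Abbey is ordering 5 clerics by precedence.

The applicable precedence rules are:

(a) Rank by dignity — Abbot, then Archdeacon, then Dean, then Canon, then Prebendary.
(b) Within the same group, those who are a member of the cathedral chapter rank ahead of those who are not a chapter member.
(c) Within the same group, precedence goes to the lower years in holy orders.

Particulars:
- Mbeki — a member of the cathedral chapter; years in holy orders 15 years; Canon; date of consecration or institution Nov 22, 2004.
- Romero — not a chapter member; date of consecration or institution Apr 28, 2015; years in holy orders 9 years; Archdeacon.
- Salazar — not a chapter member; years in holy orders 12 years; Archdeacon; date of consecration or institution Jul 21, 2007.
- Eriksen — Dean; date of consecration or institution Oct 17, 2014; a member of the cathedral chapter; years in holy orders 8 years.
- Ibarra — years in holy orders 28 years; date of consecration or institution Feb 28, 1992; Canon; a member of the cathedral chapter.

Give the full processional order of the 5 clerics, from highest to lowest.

Romero, Salazar, Eriksen, Mbeki, Ibarra

By dignity: Romero and Salazar (Archdeacon); then Eriksen (Dean); then Mbeki and Ibarra (Canon).
Romero and Salazar are each not a chapter member, so the next rule applies.
Among Romero and Salazar, by years in holy orders (lower first): Romero (9 years) before Salazar (12 years).
Mbeki and Ibarra are each a member of the cathedral chapter, so the next rule applies.
Among Mbeki and Ibarra, by years in holy orders (lower first): Mbeki (15 years) before Ibarra (28 years).
Full order: Romero, Salazar, Eriksen, Mbeki, Ibarra.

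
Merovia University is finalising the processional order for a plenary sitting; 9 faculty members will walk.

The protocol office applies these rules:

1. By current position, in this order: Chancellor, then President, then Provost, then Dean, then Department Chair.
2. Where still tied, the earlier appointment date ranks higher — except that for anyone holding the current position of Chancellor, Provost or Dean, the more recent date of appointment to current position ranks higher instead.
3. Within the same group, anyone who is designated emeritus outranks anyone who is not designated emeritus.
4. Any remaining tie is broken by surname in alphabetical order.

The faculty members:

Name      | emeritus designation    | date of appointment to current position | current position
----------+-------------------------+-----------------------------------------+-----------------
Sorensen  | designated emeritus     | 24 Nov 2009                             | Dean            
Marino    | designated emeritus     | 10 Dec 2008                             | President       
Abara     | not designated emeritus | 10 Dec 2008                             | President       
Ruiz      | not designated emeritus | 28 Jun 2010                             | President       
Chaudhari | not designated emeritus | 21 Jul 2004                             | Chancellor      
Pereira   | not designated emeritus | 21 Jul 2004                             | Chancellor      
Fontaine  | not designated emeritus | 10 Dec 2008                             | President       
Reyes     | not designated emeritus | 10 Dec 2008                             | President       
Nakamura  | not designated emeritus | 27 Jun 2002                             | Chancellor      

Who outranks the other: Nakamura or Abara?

By current position: Chaudhari, Pereira and Nakamura (Chancellor); then Marino, Abara, Fontaine, Reyes and Ruiz (President); then Sorensen (Dean).
Among Chaudhari, Pereira and Nakamura, by date of appointment to current position (later first) (reversed rule for this group): Chaudhari and Pereira (21 Jul 2004) before Nakamura (27 Jun 2002).
Chaudhari and Pereira are each not designated emeritus, so the next rule applies.
Among Chaudhari and Pereira, alphabetically by surname: Chaudhari before Pereira.
Among Marino, Abara, Fontaine, Reyes and Ruiz, by date of appointment to current position (earlier first): Marino, Abara, Fontaine and Reyes (10 Dec 2008) before Ruiz (28 Jun 2010).
Among Marino, Abara, Fontaine and Reyes, designated emeritus before not designated emeritus: Marino (designated emeritus) before Abara, Fontaine and Reyes (not designated emeritus).
Among Abara, Fontaine and Reyes, alphabetically by surname: Abara before Fontaine before Reyes.
So Nakamura takes precedence.

Nakamura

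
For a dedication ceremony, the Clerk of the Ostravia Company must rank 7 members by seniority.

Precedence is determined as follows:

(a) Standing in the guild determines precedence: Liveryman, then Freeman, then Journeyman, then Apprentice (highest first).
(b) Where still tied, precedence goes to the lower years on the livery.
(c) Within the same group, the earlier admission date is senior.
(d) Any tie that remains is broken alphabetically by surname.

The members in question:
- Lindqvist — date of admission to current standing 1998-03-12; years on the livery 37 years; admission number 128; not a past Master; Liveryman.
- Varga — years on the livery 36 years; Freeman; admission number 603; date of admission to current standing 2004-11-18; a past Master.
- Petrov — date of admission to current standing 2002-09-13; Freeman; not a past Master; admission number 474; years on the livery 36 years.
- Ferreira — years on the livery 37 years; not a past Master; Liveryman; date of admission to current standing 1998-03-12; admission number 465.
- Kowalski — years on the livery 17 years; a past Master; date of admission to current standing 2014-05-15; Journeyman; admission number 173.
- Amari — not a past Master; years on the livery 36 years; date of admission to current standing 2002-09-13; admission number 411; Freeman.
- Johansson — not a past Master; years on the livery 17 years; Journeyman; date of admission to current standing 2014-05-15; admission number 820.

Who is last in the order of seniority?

Kowalski

By standing in the guild: Ferreira and Lindqvist (Liveryman); then Amari, Petrov and Varga (Freeman); then Johansson and Kowalski (Journeyman).
Ferreira and Lindqvist both have years on the livery 37 years, so the next rule applies.
Ferreira and Lindqvist both have date of admission to current standing 1998-03-12, so the next rule applies.
Among Ferreira and Lindqvist, alphabetically by surname: Ferreira before Lindqvist.
Amari, Petrov and Varga all have years on the livery 36 years, so the next rule applies.
Among Amari, Petrov and Varga, by date of admission to current standing (earlier first): Amari and Petrov (2002-09-13) before Varga (2004-11-18).
Among Amari and Petrov, alphabetically by surname: Amari before Petrov.
Johansson and Kowalski both have years on the livery 17 years, so the next rule applies.
Johansson and Kowalski both have date of admission to current standing 2014-05-15, so the next rule applies.
Among Johansson and Kowalski, alphabetically by surname: Johansson before Kowalski.
Order: Ferreira, Lindqvist, Amari, Petrov, Varga, Johansson, Kowalski.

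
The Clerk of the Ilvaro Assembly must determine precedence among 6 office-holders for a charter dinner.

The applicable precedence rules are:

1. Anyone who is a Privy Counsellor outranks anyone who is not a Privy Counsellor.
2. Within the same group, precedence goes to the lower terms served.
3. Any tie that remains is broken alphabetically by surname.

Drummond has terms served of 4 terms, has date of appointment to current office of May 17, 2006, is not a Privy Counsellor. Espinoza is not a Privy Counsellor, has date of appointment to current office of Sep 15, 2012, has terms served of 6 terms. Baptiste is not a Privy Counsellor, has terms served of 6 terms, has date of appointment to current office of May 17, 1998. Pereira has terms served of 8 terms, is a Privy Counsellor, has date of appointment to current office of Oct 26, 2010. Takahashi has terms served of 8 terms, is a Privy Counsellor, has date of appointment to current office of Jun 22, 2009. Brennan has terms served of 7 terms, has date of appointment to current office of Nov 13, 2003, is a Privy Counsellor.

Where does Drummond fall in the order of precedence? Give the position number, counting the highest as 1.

4

By the first rule: Brennan, Pereira and Takahashi (each a Privy Counsellor); then Drummond, Baptiste and Espinoza (each not a Privy Counsellor).
Among Brennan, Pereira and Takahashi, by terms served (lower first): Brennan (7 terms) before Pereira and Takahashi (8 terms).
Among Pereira and Takahashi, alphabetically by surname: Pereira before Takahashi.
Among Drummond, Baptiste and Espinoza, by terms served (lower first): Drummond (4 terms) before Baptiste and Espinoza (6 terms).
Among Baptiste and Espinoza, alphabetically by surname: Baptiste before Espinoza.
Order: Brennan, Pereira, Takahashi, Drummond, Baptiste, Espinoza. So position 4.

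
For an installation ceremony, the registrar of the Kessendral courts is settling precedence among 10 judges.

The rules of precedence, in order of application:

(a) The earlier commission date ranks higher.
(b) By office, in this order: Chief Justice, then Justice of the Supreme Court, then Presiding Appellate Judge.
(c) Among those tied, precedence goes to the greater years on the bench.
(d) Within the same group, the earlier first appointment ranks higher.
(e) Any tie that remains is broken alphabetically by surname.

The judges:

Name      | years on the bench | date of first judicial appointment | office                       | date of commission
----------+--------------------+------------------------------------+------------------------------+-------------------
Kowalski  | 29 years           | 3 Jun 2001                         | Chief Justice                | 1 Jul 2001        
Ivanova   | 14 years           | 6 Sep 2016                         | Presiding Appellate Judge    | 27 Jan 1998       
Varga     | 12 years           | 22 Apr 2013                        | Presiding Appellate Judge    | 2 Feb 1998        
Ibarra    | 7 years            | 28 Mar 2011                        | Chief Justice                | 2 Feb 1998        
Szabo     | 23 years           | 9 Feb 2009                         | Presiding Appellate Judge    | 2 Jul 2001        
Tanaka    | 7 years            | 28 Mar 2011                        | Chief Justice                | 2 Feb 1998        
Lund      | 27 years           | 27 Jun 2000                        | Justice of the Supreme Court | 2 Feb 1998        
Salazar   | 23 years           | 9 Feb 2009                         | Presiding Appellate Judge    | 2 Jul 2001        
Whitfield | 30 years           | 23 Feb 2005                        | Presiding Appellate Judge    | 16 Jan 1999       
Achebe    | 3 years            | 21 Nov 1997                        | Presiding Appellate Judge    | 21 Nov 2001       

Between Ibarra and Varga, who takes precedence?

By date of commission (earlier first): Ivanova (27 Jan 1998); then Ibarra, Tanaka, Lund and Varga (each 2 Feb 1998); then Whitfield (16 Jan 1999); then Kowalski (1 Jul 2001); then Salazar and Szabo (both 2 Jul 2001); then Achebe (21 Nov 2001).
Among Ibarra, Tanaka, Lund and Varga, by office: Ibarra and Tanaka (Chief Justice) before Lund (Justice of the Supreme Court) before Varga (Presiding Appellate Judge).
Ibarra and Tanaka both have years on the bench 7 years, so the next rule applies.
Ibarra and Tanaka both have date of first judicial appointment 28 Mar 2011, so the next rule applies.
Among Ibarra and Tanaka, alphabetically by surname: Ibarra before Tanaka.
Salazar and Szabo are each Presiding Appellate Judge, so the next rule applies.
Salazar and Szabo both have years on the bench 23 years, so the next rule applies.
Salazar and Szabo both have date of first judicial appointment 9 Feb 2009, so the next rule applies.
Among Salazar and Szabo, alphabetically by surname: Salazar before Szabo.
So Ibarra takes precedence.

Ibarra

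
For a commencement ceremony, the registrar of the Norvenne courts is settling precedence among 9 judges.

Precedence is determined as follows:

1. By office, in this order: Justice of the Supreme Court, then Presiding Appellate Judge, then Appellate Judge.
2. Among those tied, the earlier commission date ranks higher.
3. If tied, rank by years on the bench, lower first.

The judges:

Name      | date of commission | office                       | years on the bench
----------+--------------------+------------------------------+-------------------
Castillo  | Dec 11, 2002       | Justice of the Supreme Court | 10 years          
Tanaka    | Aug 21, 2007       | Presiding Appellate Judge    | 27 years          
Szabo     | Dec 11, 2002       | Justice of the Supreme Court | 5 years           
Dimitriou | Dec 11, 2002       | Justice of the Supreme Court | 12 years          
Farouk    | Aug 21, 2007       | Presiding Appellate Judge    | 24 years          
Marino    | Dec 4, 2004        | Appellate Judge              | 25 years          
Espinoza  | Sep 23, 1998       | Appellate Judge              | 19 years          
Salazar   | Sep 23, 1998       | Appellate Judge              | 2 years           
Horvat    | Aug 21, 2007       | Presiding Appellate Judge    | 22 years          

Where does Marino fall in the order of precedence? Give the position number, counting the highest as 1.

9

By office: Szabo, Castillo and Dimitriou (Justice of the Supreme Court); then Horvat, Farouk and Tanaka (Presiding Appellate Judge); then Salazar, Espinoza and Marino (Appellate Judge).
Szabo, Castillo and Dimitriou all have date of commission Dec 11, 2002, so the next rule applies.
Among Szabo, Castillo and Dimitriou, by years on the bench (lower first): Szabo (5 years) before Castillo (10 years) before Dimitriou (12 years).
Horvat, Farouk and Tanaka all have date of commission Aug 21, 2007, so the next rule applies.
Among Horvat, Farouk and Tanaka, by years on the bench (lower first): Horvat (22 years) before Farouk (24 years) before Tanaka (27 years).
Among Salazar, Espinoza and Marino, by date of commission (earlier first): Salazar and Espinoza (Sep 23, 1998) before Marino (Dec 4, 2004).
Among Salazar and Espinoza, by years on the bench (lower first): Salazar (2 years) before Espinoza (19 years).
Order: Szabo, Castillo, Dimitriou, Horvat, Farouk, Tanaka, Salazar, Espinoza, Marino. So position 9.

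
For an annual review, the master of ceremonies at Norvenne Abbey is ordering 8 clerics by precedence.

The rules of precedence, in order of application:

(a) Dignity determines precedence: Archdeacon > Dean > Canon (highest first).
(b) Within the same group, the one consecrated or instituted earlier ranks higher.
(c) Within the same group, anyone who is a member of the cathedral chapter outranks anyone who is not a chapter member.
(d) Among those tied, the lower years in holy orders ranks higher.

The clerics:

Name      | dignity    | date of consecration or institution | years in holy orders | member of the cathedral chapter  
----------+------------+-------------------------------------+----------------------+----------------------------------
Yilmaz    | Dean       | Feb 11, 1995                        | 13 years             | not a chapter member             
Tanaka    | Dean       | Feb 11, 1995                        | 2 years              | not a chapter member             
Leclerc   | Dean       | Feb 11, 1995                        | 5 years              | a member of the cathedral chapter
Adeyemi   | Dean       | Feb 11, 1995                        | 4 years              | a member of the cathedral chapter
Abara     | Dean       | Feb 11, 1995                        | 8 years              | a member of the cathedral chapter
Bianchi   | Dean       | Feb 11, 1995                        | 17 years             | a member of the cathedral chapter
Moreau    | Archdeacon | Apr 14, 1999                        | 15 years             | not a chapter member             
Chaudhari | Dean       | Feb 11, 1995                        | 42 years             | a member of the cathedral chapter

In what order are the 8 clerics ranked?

Moreau, Adeyemi, Leclerc, Abara, Bianchi, Chaudhari, Tanaka, Yilmaz

By dignity: Moreau (Archdeacon); then Adeyemi, Leclerc, Abara, Bianchi, Chaudhari, Tanaka and Yilmaz (Dean).
Adeyemi, Leclerc, Abara, Bianchi, Chaudhari, Tanaka and Yilmaz all have date of consecration or institution Feb 11, 1995, so the next rule applies.
Among Adeyemi, Leclerc, Abara, Bianchi, Chaudhari, Tanaka and Yilmaz, a member of the cathedral chapter before not a chapter member: Adeyemi, Leclerc, Abara, Bianchi and Chaudhari (a member of the cathedral chapter) before Tanaka and Yilmaz (not a chapter member).
Among Adeyemi, Leclerc, Abara, Bianchi and Chaudhari, by years in holy orders (lower first): Adeyemi (4 years) before Leclerc (5 years) before Abara (8 years) before Bianchi (17 years) before Chaudhari (42 years).
Among Tanaka and Yilmaz, by years in holy orders (lower first): Tanaka (2 years) before Yilmaz (13 years).
Full order: Moreau, Adeyemi, Leclerc, Abara, Bianchi, Chaudhari, Tanaka, Yilmaz.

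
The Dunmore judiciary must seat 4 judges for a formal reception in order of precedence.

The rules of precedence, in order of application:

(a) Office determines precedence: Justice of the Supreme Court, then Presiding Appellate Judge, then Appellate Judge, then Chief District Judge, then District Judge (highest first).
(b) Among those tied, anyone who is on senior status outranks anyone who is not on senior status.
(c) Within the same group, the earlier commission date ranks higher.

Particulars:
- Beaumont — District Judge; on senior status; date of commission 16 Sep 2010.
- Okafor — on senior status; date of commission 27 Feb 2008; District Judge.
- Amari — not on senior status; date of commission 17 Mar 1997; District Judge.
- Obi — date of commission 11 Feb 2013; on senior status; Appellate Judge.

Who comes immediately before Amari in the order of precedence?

Beaumont

By office: Obi (Appellate Judge); then Okafor, Beaumont and Amari (District Judge).
Among Okafor, Beaumont and Amari, on senior status before not on senior status: Okafor and Beaumont (on senior status) before Amari (not on senior status).
Among Okafor and Beaumont, by date of commission (earlier first): Okafor (27 Feb 2008) before Beaumont (16 Sep 2010).
Order: Obi, Okafor, Beaumont, Amari.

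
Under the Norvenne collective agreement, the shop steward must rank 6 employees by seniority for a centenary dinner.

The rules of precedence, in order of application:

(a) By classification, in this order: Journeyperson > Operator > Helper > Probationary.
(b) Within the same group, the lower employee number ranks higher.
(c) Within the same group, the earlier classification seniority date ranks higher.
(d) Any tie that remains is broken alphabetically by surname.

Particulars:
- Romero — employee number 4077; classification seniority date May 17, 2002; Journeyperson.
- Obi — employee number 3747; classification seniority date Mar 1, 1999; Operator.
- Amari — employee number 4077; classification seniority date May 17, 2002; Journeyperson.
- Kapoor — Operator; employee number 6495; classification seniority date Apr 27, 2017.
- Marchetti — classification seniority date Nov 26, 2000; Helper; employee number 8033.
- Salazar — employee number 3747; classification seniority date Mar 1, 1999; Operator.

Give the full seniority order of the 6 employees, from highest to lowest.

Amari, Romero, Obi, Salazar, Kapoor, Marchetti

By classification: Amari and Romero (Journeyperson); then Obi, Salazar and Kapoor (Operator); then Marchetti (Helper).
Amari and Romero both have employee number 4077, so the next rule applies.
Amari and Romero both have classification seniority date May 17, 2002, so the next rule applies.
Among Amari and Romero, alphabetically by surname: Amari before Romero.
Among Obi, Salazar and Kapoor, by employee number (lower first): Obi and Salazar (3747) before Kapoor (6495).
Obi and Salazar both have classification seniority date Mar 1, 1999, so the next rule applies.
Among Obi and Salazar, alphabetically by surname: Obi before Salazar.
Full order: Amari, Romero, Obi, Salazar, Kapoor, Marchetti.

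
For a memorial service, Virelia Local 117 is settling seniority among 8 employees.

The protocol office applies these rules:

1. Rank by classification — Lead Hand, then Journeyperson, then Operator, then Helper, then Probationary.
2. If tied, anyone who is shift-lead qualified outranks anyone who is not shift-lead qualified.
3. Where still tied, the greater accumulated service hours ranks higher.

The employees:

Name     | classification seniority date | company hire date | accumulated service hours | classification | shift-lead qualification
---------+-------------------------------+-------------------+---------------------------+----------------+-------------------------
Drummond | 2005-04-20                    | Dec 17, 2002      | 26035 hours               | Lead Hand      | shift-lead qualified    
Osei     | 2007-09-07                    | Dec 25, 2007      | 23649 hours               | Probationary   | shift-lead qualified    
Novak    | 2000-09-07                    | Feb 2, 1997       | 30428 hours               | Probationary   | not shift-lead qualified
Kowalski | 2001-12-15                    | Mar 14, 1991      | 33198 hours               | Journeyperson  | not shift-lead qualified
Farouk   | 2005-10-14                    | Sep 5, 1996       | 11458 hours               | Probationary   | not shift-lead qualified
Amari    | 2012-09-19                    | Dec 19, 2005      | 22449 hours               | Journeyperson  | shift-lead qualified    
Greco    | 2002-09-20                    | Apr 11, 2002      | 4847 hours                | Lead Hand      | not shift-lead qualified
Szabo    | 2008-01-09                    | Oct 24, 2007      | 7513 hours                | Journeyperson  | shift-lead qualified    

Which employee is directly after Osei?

By classification: Drummond and Greco (Lead Hand); then Amari, Szabo and Kowalski (Journeyperson); then Osei, Novak and Farouk (Probationary).
Among Drummond and Greco, shift-lead qualified before not shift-lead qualified: Drummond (shift-lead qualified) before Greco (not shift-lead qualified).
Among Amari, Szabo and Kowalski, shift-lead qualified before not shift-lead qualified: Amari and Szabo (shift-lead qualified) before Kowalski (not shift-lead qualified).
Among Amari and Szabo, by accumulated service hours (higher first): Amari (22449 hours) before Szabo (7513 hours).
Among Osei, Novak and Farouk, shift-lead qualified before not shift-lead qualified: Osei (shift-lead qualified) before Novak and Farouk (not shift-lead qualified).
Among Novak and Farouk, by accumulated service hours (higher first): Novak (30428 hours) before Farouk (11458 hours).
Order: Drummond, Greco, Amari, Szabo, Kowalski, Osei, Novak, Farouk.

Novak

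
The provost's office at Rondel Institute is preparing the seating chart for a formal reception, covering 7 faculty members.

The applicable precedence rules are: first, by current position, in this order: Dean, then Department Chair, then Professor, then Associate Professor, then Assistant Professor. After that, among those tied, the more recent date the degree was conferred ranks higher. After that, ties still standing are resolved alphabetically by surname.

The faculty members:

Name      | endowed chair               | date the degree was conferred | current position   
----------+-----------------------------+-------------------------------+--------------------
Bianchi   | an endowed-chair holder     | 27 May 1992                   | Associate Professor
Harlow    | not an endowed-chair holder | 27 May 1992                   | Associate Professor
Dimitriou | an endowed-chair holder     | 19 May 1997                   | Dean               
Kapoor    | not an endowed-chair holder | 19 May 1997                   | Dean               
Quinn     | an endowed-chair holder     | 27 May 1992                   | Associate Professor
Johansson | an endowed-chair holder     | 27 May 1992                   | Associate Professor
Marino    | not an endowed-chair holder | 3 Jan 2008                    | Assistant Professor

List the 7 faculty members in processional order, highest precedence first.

Dimitriou, Kapoor, Bianchi, Harlow, Johansson, Quinn, Marino

By current position: Dimitriou and Kapoor (Dean); then Bianchi, Harlow, Johansson and Quinn (Associate Professor); then Marino (Assistant Professor).
Dimitriou and Kapoor both have date the degree was conferred 19 May 1997, so the next rule applies.
Among Dimitriou and Kapoor, alphabetically by surname: Dimitriou before Kapoor.
Bianchi, Harlow, Johansson and Quinn all have date the degree was conferred 27 May 1992, so the next rule applies.
Among Bianchi, Harlow, Johansson and Quinn, alphabetically by surname: Bianchi before Harlow before Johansson before Quinn.
Full order: Dimitriou, Kapoor, Bianchi, Harlow, Johansson, Quinn, Marino.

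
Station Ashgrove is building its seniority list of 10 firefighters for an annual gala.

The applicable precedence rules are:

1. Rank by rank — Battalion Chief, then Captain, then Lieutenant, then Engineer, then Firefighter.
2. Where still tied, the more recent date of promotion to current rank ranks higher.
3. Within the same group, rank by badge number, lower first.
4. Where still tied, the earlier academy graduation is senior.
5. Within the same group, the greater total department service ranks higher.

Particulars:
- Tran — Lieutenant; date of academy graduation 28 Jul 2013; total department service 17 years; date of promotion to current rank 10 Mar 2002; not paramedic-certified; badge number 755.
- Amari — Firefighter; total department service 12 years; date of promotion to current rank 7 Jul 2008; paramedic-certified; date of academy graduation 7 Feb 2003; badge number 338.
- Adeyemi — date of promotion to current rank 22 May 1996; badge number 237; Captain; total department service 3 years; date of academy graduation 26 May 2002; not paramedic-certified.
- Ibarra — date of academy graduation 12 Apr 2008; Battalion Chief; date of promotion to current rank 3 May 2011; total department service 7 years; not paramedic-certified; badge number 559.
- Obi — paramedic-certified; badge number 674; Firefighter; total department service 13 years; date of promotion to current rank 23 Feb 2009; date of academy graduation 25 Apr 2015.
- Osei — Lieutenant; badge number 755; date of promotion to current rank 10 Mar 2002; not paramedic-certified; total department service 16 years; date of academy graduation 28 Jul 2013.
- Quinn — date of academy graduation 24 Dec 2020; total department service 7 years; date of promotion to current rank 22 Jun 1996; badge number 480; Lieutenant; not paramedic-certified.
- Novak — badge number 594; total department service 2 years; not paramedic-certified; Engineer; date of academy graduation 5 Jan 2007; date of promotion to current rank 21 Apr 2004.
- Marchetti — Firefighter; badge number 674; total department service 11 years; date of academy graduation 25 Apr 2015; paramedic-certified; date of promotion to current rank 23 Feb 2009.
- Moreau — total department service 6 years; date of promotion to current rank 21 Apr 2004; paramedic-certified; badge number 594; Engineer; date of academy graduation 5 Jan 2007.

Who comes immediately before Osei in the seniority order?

By rank: Ibarra (Battalion Chief); then Adeyemi (Captain); then Tran, Osei and Quinn (Lieutenant); then Moreau and Novak (Engineer); then Obi, Marchetti and Amari (Firefighter).
Among Tran, Osei and Quinn, by date of promotion to current rank (later first): Tran and Osei (10 Mar 2002) before Quinn (22 Jun 1996).
Tran and Osei both have badge number 755, so the next rule applies.
Tran and Osei both have date of academy graduation 28 Jul 2013, so the next rule applies.
Among Tran and Osei, by total department service (higher first): Tran (17 years) before Osei (16 years).
Moreau and Novak both have date of promotion to current rank 21 Apr 2004, so the next rule applies.
Moreau and Novak both have badge number 594, so the next rule applies.
Moreau and Novak both have date of academy graduation 5 Jan 2007, so the next rule applies.
Among Moreau and Novak, by total department service (higher first): Moreau (6 years) before Novak (2 years).
Among Obi, Marchetti and Amari, by date of promotion to current rank (later first): Obi and Marchetti (23 Feb 2009) before Amari (7 Jul 2008).
Obi and Marchetti both have badge number 674, so the next rule applies.
Obi and Marchetti both have date of academy graduation 25 Apr 2015, so the next rule applies.
Among Obi and Marchetti, by total department service (higher first): Obi (13 years) before Marchetti (11 years).
Order: Ibarra, Adeyemi, Tran, Osei, Quinn, Moreau, Novak, Obi, Marchetti, Amari.

Tran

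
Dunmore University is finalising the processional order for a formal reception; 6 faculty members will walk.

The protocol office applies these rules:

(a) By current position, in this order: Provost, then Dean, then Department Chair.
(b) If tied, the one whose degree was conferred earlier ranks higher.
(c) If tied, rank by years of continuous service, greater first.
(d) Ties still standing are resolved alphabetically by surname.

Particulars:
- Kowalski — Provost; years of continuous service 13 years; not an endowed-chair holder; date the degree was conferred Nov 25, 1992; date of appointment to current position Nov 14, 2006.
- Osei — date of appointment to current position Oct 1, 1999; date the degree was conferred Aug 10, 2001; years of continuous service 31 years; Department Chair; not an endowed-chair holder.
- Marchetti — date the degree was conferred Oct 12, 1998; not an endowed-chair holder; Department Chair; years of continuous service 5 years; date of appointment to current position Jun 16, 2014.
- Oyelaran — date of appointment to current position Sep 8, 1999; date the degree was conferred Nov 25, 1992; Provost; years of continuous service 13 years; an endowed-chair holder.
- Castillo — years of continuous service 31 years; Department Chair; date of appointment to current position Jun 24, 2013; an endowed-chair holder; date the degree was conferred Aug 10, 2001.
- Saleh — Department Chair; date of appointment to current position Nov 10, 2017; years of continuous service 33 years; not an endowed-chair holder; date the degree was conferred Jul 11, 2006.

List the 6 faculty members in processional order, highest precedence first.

Kowalski, Oyelaran, Marchetti, Castillo, Osei, Saleh

By current position: Kowalski and Oyelaran (Provost); then Marchetti, Castillo, Osei and Saleh (Department Chair).
Kowalski and Oyelaran both have date the degree was conferred Nov 25, 1992, so the next rule applies.
Kowalski and Oyelaran both have years of continuous service 13 years, so the next rule applies.
Among Kowalski and Oyelaran, alphabetically by surname: Kowalski before Oyelaran.
Among Marchetti, Castillo, Osei and Saleh, by date the degree was conferred (earlier first): Marchetti (Oct 12, 1998) before Castillo and Osei (Aug 10, 2001) before Saleh (Jul 11, 2006).
Castillo and Osei both have years of continuous service 31 years, so the next rule applies.
Among Castillo and Osei, alphabetically by surname: Castillo before Osei.
Full order: Kowalski, Oyelaran, Marchetti, Castillo, Osei, Saleh.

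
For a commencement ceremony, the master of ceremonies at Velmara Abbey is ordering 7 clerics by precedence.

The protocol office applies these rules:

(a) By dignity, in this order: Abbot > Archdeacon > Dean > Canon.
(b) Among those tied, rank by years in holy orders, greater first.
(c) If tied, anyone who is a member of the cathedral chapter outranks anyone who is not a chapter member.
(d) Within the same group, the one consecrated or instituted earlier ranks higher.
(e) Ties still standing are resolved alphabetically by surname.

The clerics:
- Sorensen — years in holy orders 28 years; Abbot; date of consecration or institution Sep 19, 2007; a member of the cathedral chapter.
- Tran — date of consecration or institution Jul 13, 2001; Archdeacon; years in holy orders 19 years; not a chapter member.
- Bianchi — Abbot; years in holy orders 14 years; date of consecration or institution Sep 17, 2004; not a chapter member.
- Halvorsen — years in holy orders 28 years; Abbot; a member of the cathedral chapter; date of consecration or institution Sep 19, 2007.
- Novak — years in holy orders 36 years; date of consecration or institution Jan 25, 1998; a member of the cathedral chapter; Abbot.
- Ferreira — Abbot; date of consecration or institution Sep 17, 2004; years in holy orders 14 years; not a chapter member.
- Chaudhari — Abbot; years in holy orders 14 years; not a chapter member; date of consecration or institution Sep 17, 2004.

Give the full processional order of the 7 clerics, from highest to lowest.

Novak, Halvorsen, Sorensen, Bianchi, Chaudhari, Ferreira, Tran

By dignity: Novak, Halvorsen, Sorensen, Bianchi, Chaudhari and Ferreira (Abbot); then Tran (Archdeacon).
Among Novak, Halvorsen, Sorensen, Bianchi, Chaudhari and Ferreira, by years in holy orders (higher first): Novak (36 years) before Halvorsen and Sorensen (28 years) before Bianchi, Chaudhari and Ferreira (14 years).
Halvorsen and Sorensen are each a member of the cathedral chapter, so the next rule applies.
Halvorsen and Sorensen both have date of consecration or institution Sep 19, 2007, so the next rule applies.
Among Halvorsen and Sorensen, alphabetically by surname: Halvorsen before Sorensen.
Bianchi, Chaudhari and Ferreira are each not a chapter member, so the next rule applies.
Bianchi, Chaudhari and Ferreira all have date of consecration or institution Sep 17, 2004, so the next rule applies.
Among Bianchi, Chaudhari and Ferreira, alphabetically by surname: Bianchi before Chaudhari before Ferreira.
Full order: Novak, Halvorsen, Sorensen, Bianchi, Chaudhari, Ferreira, Tran.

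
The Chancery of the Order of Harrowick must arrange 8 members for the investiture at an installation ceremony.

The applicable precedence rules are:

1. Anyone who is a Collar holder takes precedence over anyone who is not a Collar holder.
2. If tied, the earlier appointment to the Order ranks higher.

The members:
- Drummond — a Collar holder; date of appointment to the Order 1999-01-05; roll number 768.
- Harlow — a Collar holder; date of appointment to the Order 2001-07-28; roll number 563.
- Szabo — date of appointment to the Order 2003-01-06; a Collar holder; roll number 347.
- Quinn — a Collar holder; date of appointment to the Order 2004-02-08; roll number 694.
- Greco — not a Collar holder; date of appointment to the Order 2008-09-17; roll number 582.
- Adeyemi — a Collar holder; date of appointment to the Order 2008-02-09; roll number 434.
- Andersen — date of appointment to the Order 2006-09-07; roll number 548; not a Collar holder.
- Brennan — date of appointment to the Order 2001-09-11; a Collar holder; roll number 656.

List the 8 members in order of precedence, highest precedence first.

By the first rule: Drummond, Harlow, Brennan, Szabo, Quinn and Adeyemi (each a Collar holder); then Andersen and Greco (both not a Collar holder).
Among Drummond, Harlow, Brennan, Szabo, Quinn and Adeyemi, by date of appointment to the Order (earlier first): Drummond (1999-01-05) before Harlow (2001-07-28) before Brennan (2001-09-11) before Szabo (2003-01-06) before Quinn (2004-02-08) before Adeyemi (2008-02-09).
Among Andersen and Greco, by date of appointment to the Order (earlier first): Andersen (2006-09-07) before Greco (2008-09-17).
Full order: Drummond, Harlow, Brennan, Szabo, Quinn, Adeyemi, Andersen, Greco.

Drummond, Harlow, Brennan, Szabo, Quinn, Adeyemi, Andersen, Greco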